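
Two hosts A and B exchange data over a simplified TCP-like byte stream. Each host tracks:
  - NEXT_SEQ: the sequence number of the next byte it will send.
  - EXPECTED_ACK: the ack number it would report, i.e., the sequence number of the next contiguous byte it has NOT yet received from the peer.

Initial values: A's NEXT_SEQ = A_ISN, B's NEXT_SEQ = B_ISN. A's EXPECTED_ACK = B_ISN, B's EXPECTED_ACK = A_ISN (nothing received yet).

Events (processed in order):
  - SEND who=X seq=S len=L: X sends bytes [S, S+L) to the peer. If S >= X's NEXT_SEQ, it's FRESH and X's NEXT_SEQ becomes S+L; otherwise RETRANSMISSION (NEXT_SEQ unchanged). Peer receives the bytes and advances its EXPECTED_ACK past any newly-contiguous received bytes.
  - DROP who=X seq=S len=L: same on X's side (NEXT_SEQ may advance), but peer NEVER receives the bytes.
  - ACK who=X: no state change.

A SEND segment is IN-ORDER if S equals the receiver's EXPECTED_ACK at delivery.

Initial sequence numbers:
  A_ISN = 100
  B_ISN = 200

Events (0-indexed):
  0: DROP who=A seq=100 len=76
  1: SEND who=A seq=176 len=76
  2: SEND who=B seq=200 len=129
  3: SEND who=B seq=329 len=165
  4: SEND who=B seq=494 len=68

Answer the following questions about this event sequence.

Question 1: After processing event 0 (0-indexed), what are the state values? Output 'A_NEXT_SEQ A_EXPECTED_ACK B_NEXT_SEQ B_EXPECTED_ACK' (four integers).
After event 0: A_seq=176 A_ack=200 B_seq=200 B_ack=100

176 200 200 100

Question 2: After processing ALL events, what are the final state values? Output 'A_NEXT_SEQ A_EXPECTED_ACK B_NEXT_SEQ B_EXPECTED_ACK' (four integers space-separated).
After event 0: A_seq=176 A_ack=200 B_seq=200 B_ack=100
After event 1: A_seq=252 A_ack=200 B_seq=200 B_ack=100
After event 2: A_seq=252 A_ack=329 B_seq=329 B_ack=100
After event 3: A_seq=252 A_ack=494 B_seq=494 B_ack=100
After event 4: A_seq=252 A_ack=562 B_seq=562 B_ack=100

Answer: 252 562 562 100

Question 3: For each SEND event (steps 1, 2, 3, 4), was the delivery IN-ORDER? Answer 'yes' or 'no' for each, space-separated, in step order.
Step 1: SEND seq=176 -> out-of-order
Step 2: SEND seq=200 -> in-order
Step 3: SEND seq=329 -> in-order
Step 4: SEND seq=494 -> in-order

Answer: no yes yes yes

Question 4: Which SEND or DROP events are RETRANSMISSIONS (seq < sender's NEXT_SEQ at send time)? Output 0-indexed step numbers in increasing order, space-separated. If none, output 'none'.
Step 0: DROP seq=100 -> fresh
Step 1: SEND seq=176 -> fresh
Step 2: SEND seq=200 -> fresh
Step 3: SEND seq=329 -> fresh
Step 4: SEND seq=494 -> fresh

Answer: none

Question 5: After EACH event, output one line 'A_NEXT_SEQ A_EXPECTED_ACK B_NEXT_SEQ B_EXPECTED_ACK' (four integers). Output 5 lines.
176 200 200 100
252 200 200 100
252 329 329 100
252 494 494 100
252 562 562 100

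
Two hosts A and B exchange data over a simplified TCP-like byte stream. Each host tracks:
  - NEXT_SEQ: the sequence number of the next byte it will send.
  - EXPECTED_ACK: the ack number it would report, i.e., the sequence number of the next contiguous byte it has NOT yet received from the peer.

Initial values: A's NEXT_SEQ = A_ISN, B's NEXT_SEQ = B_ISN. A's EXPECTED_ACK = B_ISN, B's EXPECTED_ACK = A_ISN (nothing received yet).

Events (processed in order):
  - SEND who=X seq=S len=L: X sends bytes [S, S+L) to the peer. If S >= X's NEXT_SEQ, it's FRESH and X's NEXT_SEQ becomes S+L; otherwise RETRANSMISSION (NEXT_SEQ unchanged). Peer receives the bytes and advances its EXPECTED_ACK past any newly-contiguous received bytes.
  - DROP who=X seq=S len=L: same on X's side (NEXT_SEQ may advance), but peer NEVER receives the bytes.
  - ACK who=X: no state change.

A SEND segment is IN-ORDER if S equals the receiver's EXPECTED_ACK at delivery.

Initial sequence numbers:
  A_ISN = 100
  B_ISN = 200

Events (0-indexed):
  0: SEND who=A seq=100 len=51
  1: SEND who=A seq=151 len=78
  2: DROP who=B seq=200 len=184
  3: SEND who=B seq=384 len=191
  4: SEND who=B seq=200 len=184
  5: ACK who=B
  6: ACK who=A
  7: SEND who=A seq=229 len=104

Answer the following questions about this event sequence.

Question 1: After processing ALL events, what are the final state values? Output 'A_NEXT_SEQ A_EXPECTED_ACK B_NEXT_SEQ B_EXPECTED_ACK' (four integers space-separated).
Answer: 333 575 575 333

Derivation:
After event 0: A_seq=151 A_ack=200 B_seq=200 B_ack=151
After event 1: A_seq=229 A_ack=200 B_seq=200 B_ack=229
After event 2: A_seq=229 A_ack=200 B_seq=384 B_ack=229
After event 3: A_seq=229 A_ack=200 B_seq=575 B_ack=229
After event 4: A_seq=229 A_ack=575 B_seq=575 B_ack=229
After event 5: A_seq=229 A_ack=575 B_seq=575 B_ack=229
After event 6: A_seq=229 A_ack=575 B_seq=575 B_ack=229
After event 7: A_seq=333 A_ack=575 B_seq=575 B_ack=333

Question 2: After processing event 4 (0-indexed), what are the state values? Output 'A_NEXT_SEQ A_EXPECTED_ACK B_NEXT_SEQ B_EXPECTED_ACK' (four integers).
After event 0: A_seq=151 A_ack=200 B_seq=200 B_ack=151
After event 1: A_seq=229 A_ack=200 B_seq=200 B_ack=229
After event 2: A_seq=229 A_ack=200 B_seq=384 B_ack=229
After event 3: A_seq=229 A_ack=200 B_seq=575 B_ack=229
After event 4: A_seq=229 A_ack=575 B_seq=575 B_ack=229

229 575 575 229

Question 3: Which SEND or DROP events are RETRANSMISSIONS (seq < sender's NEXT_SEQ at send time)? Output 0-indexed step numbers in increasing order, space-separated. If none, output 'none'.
Step 0: SEND seq=100 -> fresh
Step 1: SEND seq=151 -> fresh
Step 2: DROP seq=200 -> fresh
Step 3: SEND seq=384 -> fresh
Step 4: SEND seq=200 -> retransmit
Step 7: SEND seq=229 -> fresh

Answer: 4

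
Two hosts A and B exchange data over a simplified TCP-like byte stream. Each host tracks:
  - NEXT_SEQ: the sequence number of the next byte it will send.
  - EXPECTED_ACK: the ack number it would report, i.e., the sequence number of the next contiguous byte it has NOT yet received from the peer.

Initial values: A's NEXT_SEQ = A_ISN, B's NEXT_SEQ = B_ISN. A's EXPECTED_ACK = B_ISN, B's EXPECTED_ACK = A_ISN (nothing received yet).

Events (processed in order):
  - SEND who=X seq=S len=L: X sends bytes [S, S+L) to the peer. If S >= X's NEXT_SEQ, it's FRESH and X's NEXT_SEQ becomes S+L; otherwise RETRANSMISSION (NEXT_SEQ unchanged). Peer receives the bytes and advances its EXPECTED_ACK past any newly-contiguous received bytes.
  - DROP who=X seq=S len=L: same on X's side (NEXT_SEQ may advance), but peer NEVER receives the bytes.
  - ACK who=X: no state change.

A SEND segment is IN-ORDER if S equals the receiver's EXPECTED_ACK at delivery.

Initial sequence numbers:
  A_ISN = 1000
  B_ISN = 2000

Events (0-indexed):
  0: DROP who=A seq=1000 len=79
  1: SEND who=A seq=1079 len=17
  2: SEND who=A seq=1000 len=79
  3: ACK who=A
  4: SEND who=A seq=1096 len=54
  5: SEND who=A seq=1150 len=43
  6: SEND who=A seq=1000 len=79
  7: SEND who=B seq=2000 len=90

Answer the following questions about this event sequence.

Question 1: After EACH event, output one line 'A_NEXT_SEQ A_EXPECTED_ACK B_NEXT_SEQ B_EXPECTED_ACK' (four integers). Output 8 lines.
1079 2000 2000 1000
1096 2000 2000 1000
1096 2000 2000 1096
1096 2000 2000 1096
1150 2000 2000 1150
1193 2000 2000 1193
1193 2000 2000 1193
1193 2090 2090 1193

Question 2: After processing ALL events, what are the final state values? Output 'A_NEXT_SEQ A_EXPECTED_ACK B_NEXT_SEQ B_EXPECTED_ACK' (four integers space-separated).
After event 0: A_seq=1079 A_ack=2000 B_seq=2000 B_ack=1000
After event 1: A_seq=1096 A_ack=2000 B_seq=2000 B_ack=1000
After event 2: A_seq=1096 A_ack=2000 B_seq=2000 B_ack=1096
After event 3: A_seq=1096 A_ack=2000 B_seq=2000 B_ack=1096
After event 4: A_seq=1150 A_ack=2000 B_seq=2000 B_ack=1150
After event 5: A_seq=1193 A_ack=2000 B_seq=2000 B_ack=1193
After event 6: A_seq=1193 A_ack=2000 B_seq=2000 B_ack=1193
After event 7: A_seq=1193 A_ack=2090 B_seq=2090 B_ack=1193

Answer: 1193 2090 2090 1193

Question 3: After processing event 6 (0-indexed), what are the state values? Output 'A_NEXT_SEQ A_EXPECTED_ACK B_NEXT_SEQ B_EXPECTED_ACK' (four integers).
After event 0: A_seq=1079 A_ack=2000 B_seq=2000 B_ack=1000
After event 1: A_seq=1096 A_ack=2000 B_seq=2000 B_ack=1000
After event 2: A_seq=1096 A_ack=2000 B_seq=2000 B_ack=1096
After event 3: A_seq=1096 A_ack=2000 B_seq=2000 B_ack=1096
After event 4: A_seq=1150 A_ack=2000 B_seq=2000 B_ack=1150
After event 5: A_seq=1193 A_ack=2000 B_seq=2000 B_ack=1193
After event 6: A_seq=1193 A_ack=2000 B_seq=2000 B_ack=1193

1193 2000 2000 1193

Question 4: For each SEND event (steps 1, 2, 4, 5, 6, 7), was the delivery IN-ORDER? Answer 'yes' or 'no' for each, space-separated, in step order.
Step 1: SEND seq=1079 -> out-of-order
Step 2: SEND seq=1000 -> in-order
Step 4: SEND seq=1096 -> in-order
Step 5: SEND seq=1150 -> in-order
Step 6: SEND seq=1000 -> out-of-order
Step 7: SEND seq=2000 -> in-order

Answer: no yes yes yes no yes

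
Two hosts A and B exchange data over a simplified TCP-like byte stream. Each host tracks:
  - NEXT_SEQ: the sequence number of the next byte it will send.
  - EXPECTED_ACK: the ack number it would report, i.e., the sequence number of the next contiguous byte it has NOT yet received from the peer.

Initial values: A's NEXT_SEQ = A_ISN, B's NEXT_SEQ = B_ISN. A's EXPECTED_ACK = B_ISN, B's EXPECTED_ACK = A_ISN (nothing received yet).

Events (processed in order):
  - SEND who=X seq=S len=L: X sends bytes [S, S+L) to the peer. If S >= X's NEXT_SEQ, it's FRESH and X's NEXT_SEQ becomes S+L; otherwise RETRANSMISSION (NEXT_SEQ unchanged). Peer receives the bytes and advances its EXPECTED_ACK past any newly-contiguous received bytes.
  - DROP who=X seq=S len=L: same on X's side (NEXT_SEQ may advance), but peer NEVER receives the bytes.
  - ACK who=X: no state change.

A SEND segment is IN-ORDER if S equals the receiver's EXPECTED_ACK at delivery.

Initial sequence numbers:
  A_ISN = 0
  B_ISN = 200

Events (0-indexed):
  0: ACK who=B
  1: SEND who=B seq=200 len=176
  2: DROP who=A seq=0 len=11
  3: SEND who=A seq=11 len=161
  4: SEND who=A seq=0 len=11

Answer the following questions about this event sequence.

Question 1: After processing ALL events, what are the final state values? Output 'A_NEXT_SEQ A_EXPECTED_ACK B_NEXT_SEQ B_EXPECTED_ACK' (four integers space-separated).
Answer: 172 376 376 172

Derivation:
After event 0: A_seq=0 A_ack=200 B_seq=200 B_ack=0
After event 1: A_seq=0 A_ack=376 B_seq=376 B_ack=0
After event 2: A_seq=11 A_ack=376 B_seq=376 B_ack=0
After event 3: A_seq=172 A_ack=376 B_seq=376 B_ack=0
After event 4: A_seq=172 A_ack=376 B_seq=376 B_ack=172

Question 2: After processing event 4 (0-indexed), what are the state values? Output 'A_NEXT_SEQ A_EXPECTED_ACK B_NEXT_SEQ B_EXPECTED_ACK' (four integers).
After event 0: A_seq=0 A_ack=200 B_seq=200 B_ack=0
After event 1: A_seq=0 A_ack=376 B_seq=376 B_ack=0
After event 2: A_seq=11 A_ack=376 B_seq=376 B_ack=0
After event 3: A_seq=172 A_ack=376 B_seq=376 B_ack=0
After event 4: A_seq=172 A_ack=376 B_seq=376 B_ack=172

172 376 376 172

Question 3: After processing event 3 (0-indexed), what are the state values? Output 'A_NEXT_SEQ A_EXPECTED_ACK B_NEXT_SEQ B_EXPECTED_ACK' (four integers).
After event 0: A_seq=0 A_ack=200 B_seq=200 B_ack=0
After event 1: A_seq=0 A_ack=376 B_seq=376 B_ack=0
After event 2: A_seq=11 A_ack=376 B_seq=376 B_ack=0
After event 3: A_seq=172 A_ack=376 B_seq=376 B_ack=0

172 376 376 0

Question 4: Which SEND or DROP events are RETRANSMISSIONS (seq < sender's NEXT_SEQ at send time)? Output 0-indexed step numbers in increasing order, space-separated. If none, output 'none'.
Answer: 4

Derivation:
Step 1: SEND seq=200 -> fresh
Step 2: DROP seq=0 -> fresh
Step 3: SEND seq=11 -> fresh
Step 4: SEND seq=0 -> retransmit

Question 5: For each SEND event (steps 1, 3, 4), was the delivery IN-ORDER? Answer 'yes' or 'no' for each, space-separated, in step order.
Answer: yes no yes

Derivation:
Step 1: SEND seq=200 -> in-order
Step 3: SEND seq=11 -> out-of-order
Step 4: SEND seq=0 -> in-order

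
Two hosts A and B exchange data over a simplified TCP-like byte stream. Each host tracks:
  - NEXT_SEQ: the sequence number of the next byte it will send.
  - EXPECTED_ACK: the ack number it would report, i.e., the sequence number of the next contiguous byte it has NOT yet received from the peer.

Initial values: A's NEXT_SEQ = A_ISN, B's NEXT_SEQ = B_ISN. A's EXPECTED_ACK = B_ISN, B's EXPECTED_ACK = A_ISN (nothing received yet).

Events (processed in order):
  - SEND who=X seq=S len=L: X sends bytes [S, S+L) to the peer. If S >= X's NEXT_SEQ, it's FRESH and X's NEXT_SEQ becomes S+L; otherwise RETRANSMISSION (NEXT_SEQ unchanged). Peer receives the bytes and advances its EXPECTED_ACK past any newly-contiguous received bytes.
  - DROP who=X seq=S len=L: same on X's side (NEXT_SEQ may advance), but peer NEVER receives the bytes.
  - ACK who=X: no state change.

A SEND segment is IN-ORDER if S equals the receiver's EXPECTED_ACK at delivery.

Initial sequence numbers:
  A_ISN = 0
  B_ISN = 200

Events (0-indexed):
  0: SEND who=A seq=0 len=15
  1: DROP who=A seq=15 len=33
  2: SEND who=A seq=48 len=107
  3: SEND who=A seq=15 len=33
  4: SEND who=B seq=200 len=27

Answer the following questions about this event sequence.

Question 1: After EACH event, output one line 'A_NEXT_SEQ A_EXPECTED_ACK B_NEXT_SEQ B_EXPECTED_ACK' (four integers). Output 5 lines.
15 200 200 15
48 200 200 15
155 200 200 15
155 200 200 155
155 227 227 155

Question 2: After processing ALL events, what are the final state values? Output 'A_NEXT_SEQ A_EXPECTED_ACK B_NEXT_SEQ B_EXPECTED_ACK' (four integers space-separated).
Answer: 155 227 227 155

Derivation:
After event 0: A_seq=15 A_ack=200 B_seq=200 B_ack=15
After event 1: A_seq=48 A_ack=200 B_seq=200 B_ack=15
After event 2: A_seq=155 A_ack=200 B_seq=200 B_ack=15
After event 3: A_seq=155 A_ack=200 B_seq=200 B_ack=155
After event 4: A_seq=155 A_ack=227 B_seq=227 B_ack=155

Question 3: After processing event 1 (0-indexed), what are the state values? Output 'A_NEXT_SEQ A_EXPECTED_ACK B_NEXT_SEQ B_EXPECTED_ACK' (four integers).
After event 0: A_seq=15 A_ack=200 B_seq=200 B_ack=15
After event 1: A_seq=48 A_ack=200 B_seq=200 B_ack=15

48 200 200 15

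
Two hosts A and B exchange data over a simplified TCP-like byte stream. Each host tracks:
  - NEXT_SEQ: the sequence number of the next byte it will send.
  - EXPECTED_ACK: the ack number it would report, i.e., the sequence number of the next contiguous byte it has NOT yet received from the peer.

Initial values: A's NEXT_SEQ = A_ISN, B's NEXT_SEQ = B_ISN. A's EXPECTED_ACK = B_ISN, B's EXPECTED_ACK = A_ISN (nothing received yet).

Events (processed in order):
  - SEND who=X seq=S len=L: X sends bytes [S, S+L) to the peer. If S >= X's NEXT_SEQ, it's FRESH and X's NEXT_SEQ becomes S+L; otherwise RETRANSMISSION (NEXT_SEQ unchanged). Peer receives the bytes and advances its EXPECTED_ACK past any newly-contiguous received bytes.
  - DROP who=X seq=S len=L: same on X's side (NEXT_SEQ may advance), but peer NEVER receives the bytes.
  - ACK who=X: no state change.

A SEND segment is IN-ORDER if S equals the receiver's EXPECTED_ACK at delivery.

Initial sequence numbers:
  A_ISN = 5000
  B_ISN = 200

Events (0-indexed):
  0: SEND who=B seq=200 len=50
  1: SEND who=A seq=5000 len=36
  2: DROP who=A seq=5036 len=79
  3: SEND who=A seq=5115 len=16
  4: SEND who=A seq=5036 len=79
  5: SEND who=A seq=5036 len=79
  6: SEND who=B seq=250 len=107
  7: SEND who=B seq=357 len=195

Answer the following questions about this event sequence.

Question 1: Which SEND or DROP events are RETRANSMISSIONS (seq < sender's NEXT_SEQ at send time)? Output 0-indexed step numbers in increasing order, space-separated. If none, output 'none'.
Step 0: SEND seq=200 -> fresh
Step 1: SEND seq=5000 -> fresh
Step 2: DROP seq=5036 -> fresh
Step 3: SEND seq=5115 -> fresh
Step 4: SEND seq=5036 -> retransmit
Step 5: SEND seq=5036 -> retransmit
Step 6: SEND seq=250 -> fresh
Step 7: SEND seq=357 -> fresh

Answer: 4 5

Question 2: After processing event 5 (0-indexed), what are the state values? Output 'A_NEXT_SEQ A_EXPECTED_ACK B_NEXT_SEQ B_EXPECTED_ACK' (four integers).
After event 0: A_seq=5000 A_ack=250 B_seq=250 B_ack=5000
After event 1: A_seq=5036 A_ack=250 B_seq=250 B_ack=5036
After event 2: A_seq=5115 A_ack=250 B_seq=250 B_ack=5036
After event 3: A_seq=5131 A_ack=250 B_seq=250 B_ack=5036
After event 4: A_seq=5131 A_ack=250 B_seq=250 B_ack=5131
After event 5: A_seq=5131 A_ack=250 B_seq=250 B_ack=5131

5131 250 250 5131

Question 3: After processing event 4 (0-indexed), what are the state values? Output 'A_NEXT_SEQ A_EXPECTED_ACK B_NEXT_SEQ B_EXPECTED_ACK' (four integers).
After event 0: A_seq=5000 A_ack=250 B_seq=250 B_ack=5000
After event 1: A_seq=5036 A_ack=250 B_seq=250 B_ack=5036
After event 2: A_seq=5115 A_ack=250 B_seq=250 B_ack=5036
After event 3: A_seq=5131 A_ack=250 B_seq=250 B_ack=5036
After event 4: A_seq=5131 A_ack=250 B_seq=250 B_ack=5131

5131 250 250 5131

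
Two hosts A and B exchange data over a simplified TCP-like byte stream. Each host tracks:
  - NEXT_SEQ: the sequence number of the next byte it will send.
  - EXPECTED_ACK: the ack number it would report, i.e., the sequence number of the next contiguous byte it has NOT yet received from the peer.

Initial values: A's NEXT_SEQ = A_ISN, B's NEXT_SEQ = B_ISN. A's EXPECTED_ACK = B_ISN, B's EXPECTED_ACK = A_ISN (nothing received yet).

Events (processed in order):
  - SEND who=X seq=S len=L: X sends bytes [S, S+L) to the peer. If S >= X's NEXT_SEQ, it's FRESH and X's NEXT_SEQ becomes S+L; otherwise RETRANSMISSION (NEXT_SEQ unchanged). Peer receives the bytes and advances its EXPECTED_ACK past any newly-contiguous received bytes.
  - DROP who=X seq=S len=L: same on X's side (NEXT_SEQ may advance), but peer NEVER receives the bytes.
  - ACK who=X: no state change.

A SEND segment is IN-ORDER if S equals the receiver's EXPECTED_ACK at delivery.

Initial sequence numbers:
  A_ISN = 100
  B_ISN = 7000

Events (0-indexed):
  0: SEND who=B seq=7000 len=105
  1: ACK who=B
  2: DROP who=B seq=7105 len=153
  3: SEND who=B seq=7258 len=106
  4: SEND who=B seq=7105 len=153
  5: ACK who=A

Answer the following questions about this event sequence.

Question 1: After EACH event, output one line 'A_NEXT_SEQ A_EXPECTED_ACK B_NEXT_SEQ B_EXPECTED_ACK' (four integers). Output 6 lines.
100 7105 7105 100
100 7105 7105 100
100 7105 7258 100
100 7105 7364 100
100 7364 7364 100
100 7364 7364 100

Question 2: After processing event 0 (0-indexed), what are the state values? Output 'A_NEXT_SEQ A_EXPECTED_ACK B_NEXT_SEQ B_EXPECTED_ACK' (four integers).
After event 0: A_seq=100 A_ack=7105 B_seq=7105 B_ack=100

100 7105 7105 100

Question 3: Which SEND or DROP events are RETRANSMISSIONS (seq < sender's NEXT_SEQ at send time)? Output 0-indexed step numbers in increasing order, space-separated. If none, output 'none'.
Answer: 4

Derivation:
Step 0: SEND seq=7000 -> fresh
Step 2: DROP seq=7105 -> fresh
Step 3: SEND seq=7258 -> fresh
Step 4: SEND seq=7105 -> retransmit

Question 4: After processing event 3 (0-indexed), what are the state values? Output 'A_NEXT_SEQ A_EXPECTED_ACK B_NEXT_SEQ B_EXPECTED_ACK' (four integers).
After event 0: A_seq=100 A_ack=7105 B_seq=7105 B_ack=100
After event 1: A_seq=100 A_ack=7105 B_seq=7105 B_ack=100
After event 2: A_seq=100 A_ack=7105 B_seq=7258 B_ack=100
After event 3: A_seq=100 A_ack=7105 B_seq=7364 B_ack=100

100 7105 7364 100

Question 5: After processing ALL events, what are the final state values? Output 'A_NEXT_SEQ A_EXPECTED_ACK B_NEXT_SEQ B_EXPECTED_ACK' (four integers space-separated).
After event 0: A_seq=100 A_ack=7105 B_seq=7105 B_ack=100
After event 1: A_seq=100 A_ack=7105 B_seq=7105 B_ack=100
After event 2: A_seq=100 A_ack=7105 B_seq=7258 B_ack=100
After event 3: A_seq=100 A_ack=7105 B_seq=7364 B_ack=100
After event 4: A_seq=100 A_ack=7364 B_seq=7364 B_ack=100
After event 5: A_seq=100 A_ack=7364 B_seq=7364 B_ack=100

Answer: 100 7364 7364 100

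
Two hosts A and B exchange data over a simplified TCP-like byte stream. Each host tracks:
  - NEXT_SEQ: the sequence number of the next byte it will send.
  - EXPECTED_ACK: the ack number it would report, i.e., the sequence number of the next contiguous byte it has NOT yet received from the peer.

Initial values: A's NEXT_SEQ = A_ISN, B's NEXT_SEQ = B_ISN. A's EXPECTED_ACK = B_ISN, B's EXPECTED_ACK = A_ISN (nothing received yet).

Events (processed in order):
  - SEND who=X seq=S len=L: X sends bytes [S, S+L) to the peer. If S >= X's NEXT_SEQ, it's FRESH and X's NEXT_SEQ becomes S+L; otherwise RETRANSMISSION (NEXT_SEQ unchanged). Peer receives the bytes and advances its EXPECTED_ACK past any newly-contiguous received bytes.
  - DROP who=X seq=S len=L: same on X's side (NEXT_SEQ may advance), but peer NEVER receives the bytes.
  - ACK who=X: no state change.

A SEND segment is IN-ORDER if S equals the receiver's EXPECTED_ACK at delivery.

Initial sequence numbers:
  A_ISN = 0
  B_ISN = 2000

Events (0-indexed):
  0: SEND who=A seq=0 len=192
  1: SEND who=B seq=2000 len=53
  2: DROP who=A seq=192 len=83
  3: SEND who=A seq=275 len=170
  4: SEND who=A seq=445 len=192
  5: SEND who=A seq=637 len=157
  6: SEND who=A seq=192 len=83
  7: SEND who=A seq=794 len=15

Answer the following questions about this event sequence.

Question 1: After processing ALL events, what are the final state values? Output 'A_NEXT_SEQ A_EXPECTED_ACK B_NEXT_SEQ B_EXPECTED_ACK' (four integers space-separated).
After event 0: A_seq=192 A_ack=2000 B_seq=2000 B_ack=192
After event 1: A_seq=192 A_ack=2053 B_seq=2053 B_ack=192
After event 2: A_seq=275 A_ack=2053 B_seq=2053 B_ack=192
After event 3: A_seq=445 A_ack=2053 B_seq=2053 B_ack=192
After event 4: A_seq=637 A_ack=2053 B_seq=2053 B_ack=192
After event 5: A_seq=794 A_ack=2053 B_seq=2053 B_ack=192
After event 6: A_seq=794 A_ack=2053 B_seq=2053 B_ack=794
After event 7: A_seq=809 A_ack=2053 B_seq=2053 B_ack=809

Answer: 809 2053 2053 809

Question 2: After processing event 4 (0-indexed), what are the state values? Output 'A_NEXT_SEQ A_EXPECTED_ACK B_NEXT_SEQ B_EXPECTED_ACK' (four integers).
After event 0: A_seq=192 A_ack=2000 B_seq=2000 B_ack=192
After event 1: A_seq=192 A_ack=2053 B_seq=2053 B_ack=192
After event 2: A_seq=275 A_ack=2053 B_seq=2053 B_ack=192
After event 3: A_seq=445 A_ack=2053 B_seq=2053 B_ack=192
After event 4: A_seq=637 A_ack=2053 B_seq=2053 B_ack=192

637 2053 2053 192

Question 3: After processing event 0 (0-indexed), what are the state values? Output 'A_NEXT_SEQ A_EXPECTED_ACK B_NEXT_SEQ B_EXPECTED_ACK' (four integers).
After event 0: A_seq=192 A_ack=2000 B_seq=2000 B_ack=192

192 2000 2000 192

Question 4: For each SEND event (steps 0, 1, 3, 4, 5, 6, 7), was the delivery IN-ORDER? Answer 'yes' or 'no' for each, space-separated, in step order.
Answer: yes yes no no no yes yes

Derivation:
Step 0: SEND seq=0 -> in-order
Step 1: SEND seq=2000 -> in-order
Step 3: SEND seq=275 -> out-of-order
Step 4: SEND seq=445 -> out-of-order
Step 5: SEND seq=637 -> out-of-order
Step 6: SEND seq=192 -> in-order
Step 7: SEND seq=794 -> in-order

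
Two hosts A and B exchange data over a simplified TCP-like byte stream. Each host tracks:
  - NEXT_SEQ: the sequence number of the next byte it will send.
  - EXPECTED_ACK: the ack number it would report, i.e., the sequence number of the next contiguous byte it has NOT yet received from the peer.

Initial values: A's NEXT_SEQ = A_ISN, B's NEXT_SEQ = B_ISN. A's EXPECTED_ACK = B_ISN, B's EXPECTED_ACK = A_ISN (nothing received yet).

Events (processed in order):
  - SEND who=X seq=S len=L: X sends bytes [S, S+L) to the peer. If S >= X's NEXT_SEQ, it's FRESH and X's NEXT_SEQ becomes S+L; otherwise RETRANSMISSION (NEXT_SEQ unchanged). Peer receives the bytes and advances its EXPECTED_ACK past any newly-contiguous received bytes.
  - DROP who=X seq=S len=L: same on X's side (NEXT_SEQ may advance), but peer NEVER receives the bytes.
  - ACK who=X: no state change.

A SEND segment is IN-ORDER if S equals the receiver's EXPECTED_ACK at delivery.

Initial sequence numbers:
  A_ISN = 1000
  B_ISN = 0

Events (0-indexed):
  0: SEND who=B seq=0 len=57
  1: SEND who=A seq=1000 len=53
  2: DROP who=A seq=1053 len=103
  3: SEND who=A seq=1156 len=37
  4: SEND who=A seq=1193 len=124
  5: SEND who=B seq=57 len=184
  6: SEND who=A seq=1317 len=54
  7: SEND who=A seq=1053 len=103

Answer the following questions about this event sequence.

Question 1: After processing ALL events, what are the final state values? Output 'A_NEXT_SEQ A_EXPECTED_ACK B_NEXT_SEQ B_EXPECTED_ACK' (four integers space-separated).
Answer: 1371 241 241 1371

Derivation:
After event 0: A_seq=1000 A_ack=57 B_seq=57 B_ack=1000
After event 1: A_seq=1053 A_ack=57 B_seq=57 B_ack=1053
After event 2: A_seq=1156 A_ack=57 B_seq=57 B_ack=1053
After event 3: A_seq=1193 A_ack=57 B_seq=57 B_ack=1053
After event 4: A_seq=1317 A_ack=57 B_seq=57 B_ack=1053
After event 5: A_seq=1317 A_ack=241 B_seq=241 B_ack=1053
After event 6: A_seq=1371 A_ack=241 B_seq=241 B_ack=1053
After event 7: A_seq=1371 A_ack=241 B_seq=241 B_ack=1371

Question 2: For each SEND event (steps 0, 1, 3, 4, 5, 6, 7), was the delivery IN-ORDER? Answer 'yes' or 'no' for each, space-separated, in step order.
Answer: yes yes no no yes no yes

Derivation:
Step 0: SEND seq=0 -> in-order
Step 1: SEND seq=1000 -> in-order
Step 3: SEND seq=1156 -> out-of-order
Step 4: SEND seq=1193 -> out-of-order
Step 5: SEND seq=57 -> in-order
Step 6: SEND seq=1317 -> out-of-order
Step 7: SEND seq=1053 -> in-order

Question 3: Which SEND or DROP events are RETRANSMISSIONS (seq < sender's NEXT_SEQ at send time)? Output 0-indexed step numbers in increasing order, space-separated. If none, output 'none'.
Step 0: SEND seq=0 -> fresh
Step 1: SEND seq=1000 -> fresh
Step 2: DROP seq=1053 -> fresh
Step 3: SEND seq=1156 -> fresh
Step 4: SEND seq=1193 -> fresh
Step 5: SEND seq=57 -> fresh
Step 6: SEND seq=1317 -> fresh
Step 7: SEND seq=1053 -> retransmit

Answer: 7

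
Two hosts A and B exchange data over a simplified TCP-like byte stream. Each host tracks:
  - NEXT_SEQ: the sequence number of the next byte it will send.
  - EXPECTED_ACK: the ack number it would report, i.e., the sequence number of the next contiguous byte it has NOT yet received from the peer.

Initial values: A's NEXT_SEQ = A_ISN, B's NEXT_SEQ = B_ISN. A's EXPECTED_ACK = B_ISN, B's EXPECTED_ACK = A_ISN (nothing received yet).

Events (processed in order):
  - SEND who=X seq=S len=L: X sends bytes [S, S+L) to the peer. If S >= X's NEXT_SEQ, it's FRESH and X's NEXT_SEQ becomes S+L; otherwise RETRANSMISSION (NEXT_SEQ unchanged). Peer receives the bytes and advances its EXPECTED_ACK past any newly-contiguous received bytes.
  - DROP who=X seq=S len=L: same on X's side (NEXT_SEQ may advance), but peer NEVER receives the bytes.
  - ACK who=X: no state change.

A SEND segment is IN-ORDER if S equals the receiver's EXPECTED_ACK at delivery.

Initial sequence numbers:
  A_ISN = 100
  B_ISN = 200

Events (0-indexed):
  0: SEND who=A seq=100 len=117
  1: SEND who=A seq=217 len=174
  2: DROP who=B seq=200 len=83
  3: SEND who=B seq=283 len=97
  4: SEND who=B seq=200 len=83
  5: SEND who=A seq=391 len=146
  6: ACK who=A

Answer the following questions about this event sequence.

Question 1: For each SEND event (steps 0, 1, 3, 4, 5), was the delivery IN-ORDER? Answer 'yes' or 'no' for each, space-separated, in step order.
Answer: yes yes no yes yes

Derivation:
Step 0: SEND seq=100 -> in-order
Step 1: SEND seq=217 -> in-order
Step 3: SEND seq=283 -> out-of-order
Step 4: SEND seq=200 -> in-order
Step 5: SEND seq=391 -> in-order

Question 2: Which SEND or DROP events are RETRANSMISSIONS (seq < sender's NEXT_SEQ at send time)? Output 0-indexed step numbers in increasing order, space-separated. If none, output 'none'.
Step 0: SEND seq=100 -> fresh
Step 1: SEND seq=217 -> fresh
Step 2: DROP seq=200 -> fresh
Step 3: SEND seq=283 -> fresh
Step 4: SEND seq=200 -> retransmit
Step 5: SEND seq=391 -> fresh

Answer: 4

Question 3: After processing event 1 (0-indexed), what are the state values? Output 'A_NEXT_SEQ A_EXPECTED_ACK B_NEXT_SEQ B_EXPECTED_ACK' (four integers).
After event 0: A_seq=217 A_ack=200 B_seq=200 B_ack=217
After event 1: A_seq=391 A_ack=200 B_seq=200 B_ack=391

391 200 200 391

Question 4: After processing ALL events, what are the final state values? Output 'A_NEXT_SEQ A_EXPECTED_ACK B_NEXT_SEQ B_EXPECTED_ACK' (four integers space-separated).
Answer: 537 380 380 537

Derivation:
After event 0: A_seq=217 A_ack=200 B_seq=200 B_ack=217
After event 1: A_seq=391 A_ack=200 B_seq=200 B_ack=391
After event 2: A_seq=391 A_ack=200 B_seq=283 B_ack=391
After event 3: A_seq=391 A_ack=200 B_seq=380 B_ack=391
After event 4: A_seq=391 A_ack=380 B_seq=380 B_ack=391
After event 5: A_seq=537 A_ack=380 B_seq=380 B_ack=537
After event 6: A_seq=537 A_ack=380 B_seq=380 B_ack=537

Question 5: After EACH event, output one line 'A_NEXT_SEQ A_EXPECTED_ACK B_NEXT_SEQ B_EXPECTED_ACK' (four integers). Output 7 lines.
217 200 200 217
391 200 200 391
391 200 283 391
391 200 380 391
391 380 380 391
537 380 380 537
537 380 380 537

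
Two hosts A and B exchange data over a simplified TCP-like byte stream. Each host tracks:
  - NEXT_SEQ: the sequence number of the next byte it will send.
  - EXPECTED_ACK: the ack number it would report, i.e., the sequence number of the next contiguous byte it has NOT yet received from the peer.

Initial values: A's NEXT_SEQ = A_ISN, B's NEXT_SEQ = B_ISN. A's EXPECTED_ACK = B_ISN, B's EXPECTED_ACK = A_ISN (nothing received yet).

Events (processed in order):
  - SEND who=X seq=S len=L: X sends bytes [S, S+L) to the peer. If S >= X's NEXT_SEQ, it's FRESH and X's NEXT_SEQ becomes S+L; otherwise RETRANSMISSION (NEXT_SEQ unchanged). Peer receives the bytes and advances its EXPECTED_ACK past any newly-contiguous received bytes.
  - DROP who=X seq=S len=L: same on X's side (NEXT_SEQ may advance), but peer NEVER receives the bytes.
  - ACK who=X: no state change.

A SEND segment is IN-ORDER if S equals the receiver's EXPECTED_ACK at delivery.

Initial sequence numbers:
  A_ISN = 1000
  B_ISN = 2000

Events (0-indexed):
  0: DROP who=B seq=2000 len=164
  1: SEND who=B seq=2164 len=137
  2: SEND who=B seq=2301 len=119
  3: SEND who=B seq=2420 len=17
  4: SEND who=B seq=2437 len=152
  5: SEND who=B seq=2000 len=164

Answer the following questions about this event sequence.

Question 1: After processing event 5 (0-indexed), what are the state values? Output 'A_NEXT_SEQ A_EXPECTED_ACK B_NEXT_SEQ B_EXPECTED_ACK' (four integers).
After event 0: A_seq=1000 A_ack=2000 B_seq=2164 B_ack=1000
After event 1: A_seq=1000 A_ack=2000 B_seq=2301 B_ack=1000
After event 2: A_seq=1000 A_ack=2000 B_seq=2420 B_ack=1000
After event 3: A_seq=1000 A_ack=2000 B_seq=2437 B_ack=1000
After event 4: A_seq=1000 A_ack=2000 B_seq=2589 B_ack=1000
After event 5: A_seq=1000 A_ack=2589 B_seq=2589 B_ack=1000

1000 2589 2589 1000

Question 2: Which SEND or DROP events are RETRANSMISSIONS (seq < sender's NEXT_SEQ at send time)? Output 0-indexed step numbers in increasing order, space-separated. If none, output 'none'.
Step 0: DROP seq=2000 -> fresh
Step 1: SEND seq=2164 -> fresh
Step 2: SEND seq=2301 -> fresh
Step 3: SEND seq=2420 -> fresh
Step 4: SEND seq=2437 -> fresh
Step 5: SEND seq=2000 -> retransmit

Answer: 5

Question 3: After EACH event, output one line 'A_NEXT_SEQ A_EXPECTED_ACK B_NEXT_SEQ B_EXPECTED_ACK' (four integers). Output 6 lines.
1000 2000 2164 1000
1000 2000 2301 1000
1000 2000 2420 1000
1000 2000 2437 1000
1000 2000 2589 1000
1000 2589 2589 1000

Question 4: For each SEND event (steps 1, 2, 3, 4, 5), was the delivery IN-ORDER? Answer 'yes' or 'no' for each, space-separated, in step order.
Answer: no no no no yes

Derivation:
Step 1: SEND seq=2164 -> out-of-order
Step 2: SEND seq=2301 -> out-of-order
Step 3: SEND seq=2420 -> out-of-order
Step 4: SEND seq=2437 -> out-of-order
Step 5: SEND seq=2000 -> in-order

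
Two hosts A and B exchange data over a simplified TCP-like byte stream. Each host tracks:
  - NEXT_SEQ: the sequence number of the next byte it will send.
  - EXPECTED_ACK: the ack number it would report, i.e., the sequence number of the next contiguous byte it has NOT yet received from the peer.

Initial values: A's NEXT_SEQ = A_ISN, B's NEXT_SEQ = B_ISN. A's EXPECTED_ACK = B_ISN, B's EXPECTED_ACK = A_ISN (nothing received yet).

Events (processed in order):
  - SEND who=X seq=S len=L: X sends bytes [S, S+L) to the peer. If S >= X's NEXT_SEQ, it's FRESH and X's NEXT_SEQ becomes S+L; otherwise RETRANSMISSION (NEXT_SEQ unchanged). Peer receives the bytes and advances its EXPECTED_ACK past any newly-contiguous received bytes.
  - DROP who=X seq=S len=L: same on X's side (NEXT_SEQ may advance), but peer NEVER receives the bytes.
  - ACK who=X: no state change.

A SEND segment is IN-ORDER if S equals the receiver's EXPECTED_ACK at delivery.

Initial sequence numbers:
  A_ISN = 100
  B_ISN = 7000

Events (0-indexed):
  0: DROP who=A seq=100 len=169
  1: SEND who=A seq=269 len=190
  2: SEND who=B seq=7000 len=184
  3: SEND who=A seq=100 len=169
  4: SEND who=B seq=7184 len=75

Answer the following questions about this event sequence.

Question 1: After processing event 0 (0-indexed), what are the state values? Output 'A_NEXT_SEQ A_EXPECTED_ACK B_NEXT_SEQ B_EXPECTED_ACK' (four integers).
After event 0: A_seq=269 A_ack=7000 B_seq=7000 B_ack=100

269 7000 7000 100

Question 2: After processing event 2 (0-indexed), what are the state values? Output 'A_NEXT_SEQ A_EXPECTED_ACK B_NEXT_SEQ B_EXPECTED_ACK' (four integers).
After event 0: A_seq=269 A_ack=7000 B_seq=7000 B_ack=100
After event 1: A_seq=459 A_ack=7000 B_seq=7000 B_ack=100
After event 2: A_seq=459 A_ack=7184 B_seq=7184 B_ack=100

459 7184 7184 100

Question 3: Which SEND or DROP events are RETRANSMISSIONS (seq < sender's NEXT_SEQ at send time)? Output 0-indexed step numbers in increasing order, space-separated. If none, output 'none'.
Step 0: DROP seq=100 -> fresh
Step 1: SEND seq=269 -> fresh
Step 2: SEND seq=7000 -> fresh
Step 3: SEND seq=100 -> retransmit
Step 4: SEND seq=7184 -> fresh

Answer: 3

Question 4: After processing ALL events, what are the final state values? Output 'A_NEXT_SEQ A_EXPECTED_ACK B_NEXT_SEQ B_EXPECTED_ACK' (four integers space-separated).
After event 0: A_seq=269 A_ack=7000 B_seq=7000 B_ack=100
After event 1: A_seq=459 A_ack=7000 B_seq=7000 B_ack=100
After event 2: A_seq=459 A_ack=7184 B_seq=7184 B_ack=100
After event 3: A_seq=459 A_ack=7184 B_seq=7184 B_ack=459
After event 4: A_seq=459 A_ack=7259 B_seq=7259 B_ack=459

Answer: 459 7259 7259 459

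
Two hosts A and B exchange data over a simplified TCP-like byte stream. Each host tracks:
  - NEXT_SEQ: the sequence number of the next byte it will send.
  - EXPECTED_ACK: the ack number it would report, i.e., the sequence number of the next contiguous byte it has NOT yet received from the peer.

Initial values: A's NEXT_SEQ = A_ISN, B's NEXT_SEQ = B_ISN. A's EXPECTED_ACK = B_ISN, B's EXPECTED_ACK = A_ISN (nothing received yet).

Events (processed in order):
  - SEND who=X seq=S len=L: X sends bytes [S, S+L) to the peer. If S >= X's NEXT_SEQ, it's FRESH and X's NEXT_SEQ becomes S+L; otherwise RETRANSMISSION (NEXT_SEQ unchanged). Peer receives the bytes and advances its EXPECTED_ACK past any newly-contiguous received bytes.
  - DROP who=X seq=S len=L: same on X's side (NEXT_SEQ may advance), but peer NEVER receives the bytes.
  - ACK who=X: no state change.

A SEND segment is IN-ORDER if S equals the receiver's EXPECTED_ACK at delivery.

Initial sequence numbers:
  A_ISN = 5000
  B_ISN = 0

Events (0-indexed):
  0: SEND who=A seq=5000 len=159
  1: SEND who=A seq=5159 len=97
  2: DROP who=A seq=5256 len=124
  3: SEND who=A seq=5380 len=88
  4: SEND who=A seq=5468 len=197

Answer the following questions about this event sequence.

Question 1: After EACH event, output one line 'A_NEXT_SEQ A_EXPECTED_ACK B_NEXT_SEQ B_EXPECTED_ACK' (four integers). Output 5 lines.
5159 0 0 5159
5256 0 0 5256
5380 0 0 5256
5468 0 0 5256
5665 0 0 5256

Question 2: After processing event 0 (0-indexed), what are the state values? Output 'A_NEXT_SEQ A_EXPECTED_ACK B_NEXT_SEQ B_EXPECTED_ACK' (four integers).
After event 0: A_seq=5159 A_ack=0 B_seq=0 B_ack=5159

5159 0 0 5159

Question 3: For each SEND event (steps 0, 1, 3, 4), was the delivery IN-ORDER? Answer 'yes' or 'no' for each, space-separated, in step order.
Answer: yes yes no no

Derivation:
Step 0: SEND seq=5000 -> in-order
Step 1: SEND seq=5159 -> in-order
Step 3: SEND seq=5380 -> out-of-order
Step 4: SEND seq=5468 -> out-of-order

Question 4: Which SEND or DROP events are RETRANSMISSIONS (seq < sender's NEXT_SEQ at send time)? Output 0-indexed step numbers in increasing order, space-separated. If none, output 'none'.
Step 0: SEND seq=5000 -> fresh
Step 1: SEND seq=5159 -> fresh
Step 2: DROP seq=5256 -> fresh
Step 3: SEND seq=5380 -> fresh
Step 4: SEND seq=5468 -> fresh

Answer: none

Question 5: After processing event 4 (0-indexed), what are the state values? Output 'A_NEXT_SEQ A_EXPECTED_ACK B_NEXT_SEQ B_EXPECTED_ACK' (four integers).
After event 0: A_seq=5159 A_ack=0 B_seq=0 B_ack=5159
After event 1: A_seq=5256 A_ack=0 B_seq=0 B_ack=5256
After event 2: A_seq=5380 A_ack=0 B_seq=0 B_ack=5256
After event 3: A_seq=5468 A_ack=0 B_seq=0 B_ack=5256
After event 4: A_seq=5665 A_ack=0 B_seq=0 B_ack=5256

5665 0 0 5256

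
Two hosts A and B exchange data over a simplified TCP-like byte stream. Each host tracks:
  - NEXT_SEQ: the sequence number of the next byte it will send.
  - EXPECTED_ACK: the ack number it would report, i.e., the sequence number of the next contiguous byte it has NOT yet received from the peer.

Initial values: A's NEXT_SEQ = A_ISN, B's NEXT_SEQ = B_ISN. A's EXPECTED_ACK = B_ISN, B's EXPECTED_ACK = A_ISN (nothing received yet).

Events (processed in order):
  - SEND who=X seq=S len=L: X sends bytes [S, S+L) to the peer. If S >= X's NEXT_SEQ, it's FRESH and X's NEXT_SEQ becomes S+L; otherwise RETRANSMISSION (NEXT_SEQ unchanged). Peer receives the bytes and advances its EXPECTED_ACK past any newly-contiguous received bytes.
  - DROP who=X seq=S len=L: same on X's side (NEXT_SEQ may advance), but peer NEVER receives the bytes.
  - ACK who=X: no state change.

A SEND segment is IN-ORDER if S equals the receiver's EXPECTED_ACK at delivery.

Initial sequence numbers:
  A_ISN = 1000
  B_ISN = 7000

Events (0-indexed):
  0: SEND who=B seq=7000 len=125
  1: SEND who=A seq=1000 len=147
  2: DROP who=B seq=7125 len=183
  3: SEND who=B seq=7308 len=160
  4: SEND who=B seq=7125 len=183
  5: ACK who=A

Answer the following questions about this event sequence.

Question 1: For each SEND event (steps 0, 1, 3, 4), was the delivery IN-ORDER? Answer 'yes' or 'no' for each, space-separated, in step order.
Answer: yes yes no yes

Derivation:
Step 0: SEND seq=7000 -> in-order
Step 1: SEND seq=1000 -> in-order
Step 3: SEND seq=7308 -> out-of-order
Step 4: SEND seq=7125 -> in-order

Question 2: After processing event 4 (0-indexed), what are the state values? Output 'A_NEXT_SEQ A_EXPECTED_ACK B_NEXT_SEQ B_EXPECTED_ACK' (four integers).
After event 0: A_seq=1000 A_ack=7125 B_seq=7125 B_ack=1000
After event 1: A_seq=1147 A_ack=7125 B_seq=7125 B_ack=1147
After event 2: A_seq=1147 A_ack=7125 B_seq=7308 B_ack=1147
After event 3: A_seq=1147 A_ack=7125 B_seq=7468 B_ack=1147
After event 4: A_seq=1147 A_ack=7468 B_seq=7468 B_ack=1147

1147 7468 7468 1147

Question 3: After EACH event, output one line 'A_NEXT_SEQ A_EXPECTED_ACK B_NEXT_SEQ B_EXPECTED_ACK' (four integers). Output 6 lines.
1000 7125 7125 1000
1147 7125 7125 1147
1147 7125 7308 1147
1147 7125 7468 1147
1147 7468 7468 1147
1147 7468 7468 1147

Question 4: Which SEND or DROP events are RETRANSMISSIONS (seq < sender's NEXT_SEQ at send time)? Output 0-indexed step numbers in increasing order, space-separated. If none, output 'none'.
Step 0: SEND seq=7000 -> fresh
Step 1: SEND seq=1000 -> fresh
Step 2: DROP seq=7125 -> fresh
Step 3: SEND seq=7308 -> fresh
Step 4: SEND seq=7125 -> retransmit

Answer: 4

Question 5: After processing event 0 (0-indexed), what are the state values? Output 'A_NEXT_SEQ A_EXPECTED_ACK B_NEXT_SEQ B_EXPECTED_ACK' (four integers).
After event 0: A_seq=1000 A_ack=7125 B_seq=7125 B_ack=1000

1000 7125 7125 1000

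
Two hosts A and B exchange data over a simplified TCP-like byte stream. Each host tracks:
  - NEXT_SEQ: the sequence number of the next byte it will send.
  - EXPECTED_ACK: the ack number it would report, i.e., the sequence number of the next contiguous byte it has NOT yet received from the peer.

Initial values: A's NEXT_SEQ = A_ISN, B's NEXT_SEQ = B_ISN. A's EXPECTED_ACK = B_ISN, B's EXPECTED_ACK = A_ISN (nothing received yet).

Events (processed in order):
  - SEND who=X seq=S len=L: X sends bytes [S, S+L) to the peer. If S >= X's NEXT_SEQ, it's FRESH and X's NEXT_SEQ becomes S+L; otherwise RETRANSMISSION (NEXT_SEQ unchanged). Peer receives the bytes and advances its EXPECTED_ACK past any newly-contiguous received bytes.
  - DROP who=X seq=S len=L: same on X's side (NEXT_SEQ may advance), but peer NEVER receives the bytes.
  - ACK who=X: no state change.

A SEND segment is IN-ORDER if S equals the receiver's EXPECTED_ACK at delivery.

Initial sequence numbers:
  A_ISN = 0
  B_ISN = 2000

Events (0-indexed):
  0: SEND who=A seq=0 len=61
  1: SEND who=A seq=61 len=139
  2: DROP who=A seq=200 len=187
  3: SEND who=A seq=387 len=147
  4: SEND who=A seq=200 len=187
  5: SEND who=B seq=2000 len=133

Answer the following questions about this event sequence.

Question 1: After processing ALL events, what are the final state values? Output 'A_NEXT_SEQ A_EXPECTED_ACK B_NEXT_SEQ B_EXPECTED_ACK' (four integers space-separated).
After event 0: A_seq=61 A_ack=2000 B_seq=2000 B_ack=61
After event 1: A_seq=200 A_ack=2000 B_seq=2000 B_ack=200
After event 2: A_seq=387 A_ack=2000 B_seq=2000 B_ack=200
After event 3: A_seq=534 A_ack=2000 B_seq=2000 B_ack=200
After event 4: A_seq=534 A_ack=2000 B_seq=2000 B_ack=534
After event 5: A_seq=534 A_ack=2133 B_seq=2133 B_ack=534

Answer: 534 2133 2133 534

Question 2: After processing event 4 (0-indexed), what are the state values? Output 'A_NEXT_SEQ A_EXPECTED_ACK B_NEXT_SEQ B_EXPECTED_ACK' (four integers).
After event 0: A_seq=61 A_ack=2000 B_seq=2000 B_ack=61
After event 1: A_seq=200 A_ack=2000 B_seq=2000 B_ack=200
After event 2: A_seq=387 A_ack=2000 B_seq=2000 B_ack=200
After event 3: A_seq=534 A_ack=2000 B_seq=2000 B_ack=200
After event 4: A_seq=534 A_ack=2000 B_seq=2000 B_ack=534

534 2000 2000 534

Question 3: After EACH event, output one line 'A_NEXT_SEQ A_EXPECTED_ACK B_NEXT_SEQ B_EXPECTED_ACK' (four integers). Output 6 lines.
61 2000 2000 61
200 2000 2000 200
387 2000 2000 200
534 2000 2000 200
534 2000 2000 534
534 2133 2133 534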